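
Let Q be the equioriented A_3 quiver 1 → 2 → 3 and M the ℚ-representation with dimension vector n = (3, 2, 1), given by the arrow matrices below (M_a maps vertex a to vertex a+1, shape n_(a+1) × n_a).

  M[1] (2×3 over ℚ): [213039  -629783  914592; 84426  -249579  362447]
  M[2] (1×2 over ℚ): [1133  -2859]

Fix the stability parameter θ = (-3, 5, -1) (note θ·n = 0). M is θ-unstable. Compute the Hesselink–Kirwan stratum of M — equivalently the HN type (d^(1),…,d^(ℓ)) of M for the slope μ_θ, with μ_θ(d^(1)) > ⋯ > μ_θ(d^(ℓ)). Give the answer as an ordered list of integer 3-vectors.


Interval decomposition of M: I[1,1], I[1,2], I[1,3].
HN type (ℓ=3): μ^(1)=5; μ^(2)=2; μ^(3)=-3

((0, 1, 0); (0, 1, 1); (3, 0, 0))


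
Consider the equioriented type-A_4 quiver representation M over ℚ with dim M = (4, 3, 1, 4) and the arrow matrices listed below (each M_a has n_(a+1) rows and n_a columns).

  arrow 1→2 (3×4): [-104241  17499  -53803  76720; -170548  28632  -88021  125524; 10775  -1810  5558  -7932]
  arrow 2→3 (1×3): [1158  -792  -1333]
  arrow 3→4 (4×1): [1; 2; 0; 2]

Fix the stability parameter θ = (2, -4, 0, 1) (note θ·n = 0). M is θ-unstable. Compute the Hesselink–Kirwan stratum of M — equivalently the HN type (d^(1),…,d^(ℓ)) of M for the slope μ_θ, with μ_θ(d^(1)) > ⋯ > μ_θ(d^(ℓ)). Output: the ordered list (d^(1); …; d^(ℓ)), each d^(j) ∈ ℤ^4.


Interval decomposition of M: I[1,1], I[1,2]^2, I[1,4], I[4,4]^3.
HN type (ℓ=4): μ^(1)=2; μ^(2)=1; μ^(3)=0; μ^(4)=-1

((1, 0, 0, 0); (0, 0, 0, 4); (0, 0, 1, 0); (3, 3, 0, 0))


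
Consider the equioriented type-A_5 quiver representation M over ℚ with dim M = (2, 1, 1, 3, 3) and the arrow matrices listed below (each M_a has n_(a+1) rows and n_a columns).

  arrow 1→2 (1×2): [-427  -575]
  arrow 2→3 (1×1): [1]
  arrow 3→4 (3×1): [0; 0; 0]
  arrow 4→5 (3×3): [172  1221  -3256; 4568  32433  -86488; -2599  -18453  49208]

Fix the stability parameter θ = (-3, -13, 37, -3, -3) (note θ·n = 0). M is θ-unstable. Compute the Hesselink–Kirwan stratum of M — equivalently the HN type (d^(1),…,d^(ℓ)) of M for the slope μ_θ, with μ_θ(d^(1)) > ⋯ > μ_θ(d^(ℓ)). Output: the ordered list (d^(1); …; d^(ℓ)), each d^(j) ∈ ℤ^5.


Via rank(M_{q-1}∘⋯∘M_p): M ≅ I[1,1], I[1,3], I[4,4], I[4,5]^2, I[5,5].
μ_θ-semistable layers: μ^(1)=37; μ^(2)=-3; μ^(3)=-8

((0, 0, 1, 0, 0); (1, 0, 0, 3, 3); (1, 1, 0, 0, 0))


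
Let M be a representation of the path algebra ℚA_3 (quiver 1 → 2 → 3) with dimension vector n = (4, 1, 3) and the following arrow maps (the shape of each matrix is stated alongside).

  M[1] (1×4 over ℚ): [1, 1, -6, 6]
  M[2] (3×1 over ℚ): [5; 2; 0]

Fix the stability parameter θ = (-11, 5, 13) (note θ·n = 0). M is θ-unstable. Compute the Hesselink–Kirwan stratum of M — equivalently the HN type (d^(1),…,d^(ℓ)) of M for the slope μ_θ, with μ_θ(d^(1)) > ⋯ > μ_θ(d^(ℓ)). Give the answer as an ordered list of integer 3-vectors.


Barcode: M ≅ I[1,1]^3, I[1,3], I[3,3]^2. HN layers by μ_θ (3 steps, strictly decreasing):
  μ^(1)=13; μ^(2)=5; μ^(3)=-11

((0, 0, 3); (0, 1, 0); (4, 0, 0))


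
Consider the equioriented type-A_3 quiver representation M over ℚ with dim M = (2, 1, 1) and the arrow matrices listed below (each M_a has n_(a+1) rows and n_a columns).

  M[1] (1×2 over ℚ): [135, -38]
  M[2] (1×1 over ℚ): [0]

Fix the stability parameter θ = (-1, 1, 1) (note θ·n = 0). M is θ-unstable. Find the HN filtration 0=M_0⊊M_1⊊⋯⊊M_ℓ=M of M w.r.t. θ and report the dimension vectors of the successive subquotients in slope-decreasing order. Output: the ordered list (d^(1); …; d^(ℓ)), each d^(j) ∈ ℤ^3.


Interval decomposition of M: I[1,1], I[1,2], I[3,3].
HN type (ℓ=2): μ^(1)=1; μ^(2)=-1

((0, 1, 1); (2, 0, 0))


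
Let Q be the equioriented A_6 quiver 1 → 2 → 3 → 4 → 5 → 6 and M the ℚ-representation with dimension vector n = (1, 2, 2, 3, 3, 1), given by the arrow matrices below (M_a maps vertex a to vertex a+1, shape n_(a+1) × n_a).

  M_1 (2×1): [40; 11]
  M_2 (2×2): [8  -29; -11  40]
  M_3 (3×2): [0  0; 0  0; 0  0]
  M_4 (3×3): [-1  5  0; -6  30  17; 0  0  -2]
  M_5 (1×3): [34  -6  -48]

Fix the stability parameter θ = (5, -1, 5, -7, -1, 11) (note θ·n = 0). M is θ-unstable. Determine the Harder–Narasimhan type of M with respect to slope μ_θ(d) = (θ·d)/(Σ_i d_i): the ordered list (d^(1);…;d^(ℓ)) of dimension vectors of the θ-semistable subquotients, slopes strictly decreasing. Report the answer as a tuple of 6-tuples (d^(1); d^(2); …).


Via rank(M_{q-1}∘⋯∘M_p): M ≅ I[1,3], I[2,3], I[4,4], I[4,5], I[4,6], I[5,5].
μ_θ-semistable layers: μ^(1)=11; μ^(2)=5; μ^(3)=2; μ^(4)=-1; μ^(5)=-7

((0, 0, 0, 0, 0, 1); (0, 0, 2, 0, 0, 0); (1, 1, 0, 0, 0, 0); (0, 1, 0, 0, 3, 0); (0, 0, 0, 3, 0, 0))


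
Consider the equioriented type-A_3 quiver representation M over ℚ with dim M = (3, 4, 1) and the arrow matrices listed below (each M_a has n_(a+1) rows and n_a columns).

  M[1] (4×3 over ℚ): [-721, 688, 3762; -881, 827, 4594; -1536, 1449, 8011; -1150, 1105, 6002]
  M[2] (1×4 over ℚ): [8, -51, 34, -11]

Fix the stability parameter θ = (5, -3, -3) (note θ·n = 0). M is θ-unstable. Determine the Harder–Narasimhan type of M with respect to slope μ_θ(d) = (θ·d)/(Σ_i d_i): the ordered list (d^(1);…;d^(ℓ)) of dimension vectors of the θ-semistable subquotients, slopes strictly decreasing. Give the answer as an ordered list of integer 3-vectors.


Via rank(M_{q-1}∘⋯∘M_p): M ≅ I[1,2]^2, I[1,3], I[2,2].
μ_θ-semistable layers: μ^(1)=1; μ^(2)=-1/3; μ^(3)=-3

((2, 2, 0); (1, 1, 1); (0, 1, 0))


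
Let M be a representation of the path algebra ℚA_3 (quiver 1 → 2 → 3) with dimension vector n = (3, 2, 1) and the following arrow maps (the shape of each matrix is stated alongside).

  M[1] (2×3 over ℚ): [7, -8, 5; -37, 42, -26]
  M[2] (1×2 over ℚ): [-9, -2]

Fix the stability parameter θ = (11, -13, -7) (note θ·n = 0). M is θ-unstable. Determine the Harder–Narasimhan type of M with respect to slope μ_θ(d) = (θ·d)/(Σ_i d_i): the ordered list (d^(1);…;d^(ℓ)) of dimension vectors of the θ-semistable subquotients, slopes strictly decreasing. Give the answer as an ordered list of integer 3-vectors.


Via rank(M_{q-1}∘⋯∘M_p): M ≅ I[1,1], I[1,2], I[1,3].
μ_θ-semistable layers: μ^(1)=11; μ^(2)=-1; μ^(3)=-3

((1, 0, 0); (1, 1, 0); (1, 1, 1))


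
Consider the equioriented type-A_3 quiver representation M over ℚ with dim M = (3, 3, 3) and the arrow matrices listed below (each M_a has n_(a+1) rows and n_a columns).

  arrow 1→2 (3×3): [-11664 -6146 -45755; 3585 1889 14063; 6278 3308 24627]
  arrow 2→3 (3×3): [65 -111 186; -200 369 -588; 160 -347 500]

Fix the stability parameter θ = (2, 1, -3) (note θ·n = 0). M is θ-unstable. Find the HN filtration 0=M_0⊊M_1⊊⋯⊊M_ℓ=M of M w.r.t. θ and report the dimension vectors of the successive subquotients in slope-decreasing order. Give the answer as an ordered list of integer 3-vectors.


Barcode: M ≅ I[1,1], I[1,3]^2, I[2,2], I[3,3]. HN layers by μ_θ (4 steps, strictly decreasing):
  μ^(1)=2; μ^(2)=1; μ^(3)=0; μ^(4)=-3

((1, 0, 0); (0, 1, 0); (2, 2, 2); (0, 0, 1))


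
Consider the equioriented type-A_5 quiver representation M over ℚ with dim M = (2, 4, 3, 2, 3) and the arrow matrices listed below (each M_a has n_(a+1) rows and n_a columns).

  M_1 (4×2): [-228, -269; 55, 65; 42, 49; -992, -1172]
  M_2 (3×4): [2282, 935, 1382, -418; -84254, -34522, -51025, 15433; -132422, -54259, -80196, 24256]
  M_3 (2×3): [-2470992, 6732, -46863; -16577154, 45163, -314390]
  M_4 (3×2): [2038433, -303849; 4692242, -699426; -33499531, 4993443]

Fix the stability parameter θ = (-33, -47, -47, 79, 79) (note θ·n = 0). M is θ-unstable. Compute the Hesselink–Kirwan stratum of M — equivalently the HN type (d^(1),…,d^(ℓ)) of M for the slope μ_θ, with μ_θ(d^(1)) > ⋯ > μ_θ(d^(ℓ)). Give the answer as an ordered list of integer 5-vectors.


Interval decomposition of M: I[1,4], I[1,5], I[2,2], I[2,3], I[5,5]^2.
HN type (ℓ=3): μ^(1)=79; μ^(2)=-127/3; μ^(3)=-47

((0, 0, 0, 2, 3); (2, 2, 2, 0, 0); (0, 2, 1, 0, 0))


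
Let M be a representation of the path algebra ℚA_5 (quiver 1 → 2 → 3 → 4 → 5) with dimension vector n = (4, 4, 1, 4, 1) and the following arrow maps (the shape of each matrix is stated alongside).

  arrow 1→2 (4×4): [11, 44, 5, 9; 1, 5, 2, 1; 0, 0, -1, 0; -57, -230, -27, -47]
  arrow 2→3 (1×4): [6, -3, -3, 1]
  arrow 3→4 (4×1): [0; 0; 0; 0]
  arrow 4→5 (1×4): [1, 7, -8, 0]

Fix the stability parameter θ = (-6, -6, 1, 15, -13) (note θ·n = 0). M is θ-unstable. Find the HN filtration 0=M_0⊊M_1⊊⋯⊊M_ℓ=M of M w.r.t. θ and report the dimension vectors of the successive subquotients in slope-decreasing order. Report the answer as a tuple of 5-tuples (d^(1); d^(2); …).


Via rank(M_{q-1}∘⋯∘M_p): M ≅ I[1,1], I[1,2]^2, I[1,3], I[2,2], I[4,4]^3, I[4,5].
μ_θ-semistable layers: μ^(1)=15; μ^(2)=1; μ^(3)=-6

((0, 0, 0, 3, 0); (0, 0, 1, 1, 1); (4, 4, 0, 0, 0))


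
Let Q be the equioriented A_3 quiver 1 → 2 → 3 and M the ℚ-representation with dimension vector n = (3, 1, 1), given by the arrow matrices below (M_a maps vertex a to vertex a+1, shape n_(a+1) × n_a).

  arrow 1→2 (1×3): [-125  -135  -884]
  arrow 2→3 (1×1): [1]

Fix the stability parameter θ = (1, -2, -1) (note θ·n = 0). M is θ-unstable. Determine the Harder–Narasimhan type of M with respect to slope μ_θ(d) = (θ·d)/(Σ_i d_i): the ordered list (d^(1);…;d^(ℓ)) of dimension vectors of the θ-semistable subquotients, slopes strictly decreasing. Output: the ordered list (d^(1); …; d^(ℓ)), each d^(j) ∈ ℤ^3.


Via rank(M_{q-1}∘⋯∘M_p): M ≅ I[1,1]^2, I[1,3].
μ_θ-semistable layers: μ^(1)=1; μ^(2)=-2/3

((2, 0, 0); (1, 1, 1))


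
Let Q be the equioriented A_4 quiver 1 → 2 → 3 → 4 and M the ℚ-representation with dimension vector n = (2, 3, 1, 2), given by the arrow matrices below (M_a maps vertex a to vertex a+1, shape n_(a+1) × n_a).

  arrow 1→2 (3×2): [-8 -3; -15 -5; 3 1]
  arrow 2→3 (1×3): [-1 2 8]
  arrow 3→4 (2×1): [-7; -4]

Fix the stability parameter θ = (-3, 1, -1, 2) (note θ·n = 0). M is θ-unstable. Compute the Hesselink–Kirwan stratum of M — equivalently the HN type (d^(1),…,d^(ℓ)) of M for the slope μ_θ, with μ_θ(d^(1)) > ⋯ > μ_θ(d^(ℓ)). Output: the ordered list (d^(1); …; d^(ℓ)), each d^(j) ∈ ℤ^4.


Via rank(M_{q-1}∘⋯∘M_p): M ≅ I[1,2], I[1,4], I[2,2], I[4,4].
μ_θ-semistable layers: μ^(1)=2; μ^(2)=1; μ^(3)=0; μ^(4)=-3

((0, 0, 0, 2); (0, 2, 0, 0); (0, 1, 1, 0); (2, 0, 0, 0))


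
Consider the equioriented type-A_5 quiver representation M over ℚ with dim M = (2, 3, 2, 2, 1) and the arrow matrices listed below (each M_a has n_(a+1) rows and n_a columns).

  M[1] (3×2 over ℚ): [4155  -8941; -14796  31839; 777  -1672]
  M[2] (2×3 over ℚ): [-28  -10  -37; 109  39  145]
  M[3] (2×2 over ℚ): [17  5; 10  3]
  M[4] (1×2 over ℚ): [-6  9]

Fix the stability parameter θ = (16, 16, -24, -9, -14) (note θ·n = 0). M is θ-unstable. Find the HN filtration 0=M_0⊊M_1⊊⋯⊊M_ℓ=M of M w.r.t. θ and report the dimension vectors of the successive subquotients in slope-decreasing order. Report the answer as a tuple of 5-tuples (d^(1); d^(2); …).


Barcode: M ≅ I[1,2], I[1,4], I[2,5]. HN layers by μ_θ (3 steps, strictly decreasing):
  μ^(1)=16; μ^(2)=-1/4; μ^(3)=-31/4

((1, 1, 0, 0, 0); (1, 1, 1, 1, 0); (0, 1, 1, 1, 1))


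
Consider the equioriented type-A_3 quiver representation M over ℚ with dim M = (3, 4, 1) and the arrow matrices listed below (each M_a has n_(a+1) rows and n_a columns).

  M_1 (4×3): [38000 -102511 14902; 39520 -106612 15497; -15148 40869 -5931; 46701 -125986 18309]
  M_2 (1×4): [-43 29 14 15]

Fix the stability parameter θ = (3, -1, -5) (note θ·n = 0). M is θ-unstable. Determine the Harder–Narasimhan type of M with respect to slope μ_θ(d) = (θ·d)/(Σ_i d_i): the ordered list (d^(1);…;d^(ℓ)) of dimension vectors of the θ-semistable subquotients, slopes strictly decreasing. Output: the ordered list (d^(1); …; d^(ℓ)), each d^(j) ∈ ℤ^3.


Interval decomposition of M: I[1,2]^2, I[1,3], I[2,2].
HN type (ℓ=2): μ^(1)=1; μ^(2)=-1

((2, 2, 0); (1, 2, 1))


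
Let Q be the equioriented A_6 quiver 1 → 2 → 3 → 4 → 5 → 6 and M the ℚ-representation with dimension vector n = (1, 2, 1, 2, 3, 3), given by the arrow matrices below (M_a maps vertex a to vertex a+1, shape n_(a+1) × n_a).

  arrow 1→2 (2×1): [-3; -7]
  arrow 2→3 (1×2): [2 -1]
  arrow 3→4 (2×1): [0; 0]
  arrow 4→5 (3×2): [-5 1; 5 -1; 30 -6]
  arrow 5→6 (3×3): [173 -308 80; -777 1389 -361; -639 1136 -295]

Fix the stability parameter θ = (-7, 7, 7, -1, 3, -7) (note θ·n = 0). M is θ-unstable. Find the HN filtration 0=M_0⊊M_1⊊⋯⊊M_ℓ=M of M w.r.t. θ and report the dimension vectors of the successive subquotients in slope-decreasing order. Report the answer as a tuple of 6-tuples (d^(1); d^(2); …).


Interval decomposition of M: I[1,3], I[2,2], I[4,4], I[4,6], I[5,6]^2.
HN type (ℓ=5): μ^(1)=7; μ^(2)=-1; μ^(3)=-5/3; μ^(4)=-2; μ^(5)=-7

((0, 2, 1, 0, 0, 0); (0, 0, 0, 1, 0, 0); (0, 0, 0, 1, 1, 1); (0, 0, 0, 0, 2, 2); (1, 0, 0, 0, 0, 0))


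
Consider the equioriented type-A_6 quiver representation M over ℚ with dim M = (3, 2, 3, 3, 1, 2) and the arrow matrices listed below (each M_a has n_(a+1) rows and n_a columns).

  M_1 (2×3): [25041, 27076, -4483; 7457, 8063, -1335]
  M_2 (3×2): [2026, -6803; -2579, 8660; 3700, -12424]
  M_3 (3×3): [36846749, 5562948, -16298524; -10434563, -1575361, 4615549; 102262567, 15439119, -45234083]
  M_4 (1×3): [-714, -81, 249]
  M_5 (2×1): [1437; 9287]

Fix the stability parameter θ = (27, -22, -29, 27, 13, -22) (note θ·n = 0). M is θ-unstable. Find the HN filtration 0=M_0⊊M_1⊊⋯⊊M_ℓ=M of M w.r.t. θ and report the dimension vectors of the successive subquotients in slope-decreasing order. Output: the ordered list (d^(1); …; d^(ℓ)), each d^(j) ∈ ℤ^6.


Barcode: M ≅ I[1,1], I[1,4]^2, I[3,3], I[4,6], I[6,6]. HN layers by μ_θ (5 steps, strictly decreasing):
  μ^(1)=27; μ^(2)=6; μ^(3)=-8; μ^(4)=-22; μ^(5)=-29

((1, 0, 0, 2, 0, 0); (0, 0, 0, 1, 1, 1); (2, 2, 2, 0, 0, 0); (0, 0, 0, 0, 0, 1); (0, 0, 1, 0, 0, 0))


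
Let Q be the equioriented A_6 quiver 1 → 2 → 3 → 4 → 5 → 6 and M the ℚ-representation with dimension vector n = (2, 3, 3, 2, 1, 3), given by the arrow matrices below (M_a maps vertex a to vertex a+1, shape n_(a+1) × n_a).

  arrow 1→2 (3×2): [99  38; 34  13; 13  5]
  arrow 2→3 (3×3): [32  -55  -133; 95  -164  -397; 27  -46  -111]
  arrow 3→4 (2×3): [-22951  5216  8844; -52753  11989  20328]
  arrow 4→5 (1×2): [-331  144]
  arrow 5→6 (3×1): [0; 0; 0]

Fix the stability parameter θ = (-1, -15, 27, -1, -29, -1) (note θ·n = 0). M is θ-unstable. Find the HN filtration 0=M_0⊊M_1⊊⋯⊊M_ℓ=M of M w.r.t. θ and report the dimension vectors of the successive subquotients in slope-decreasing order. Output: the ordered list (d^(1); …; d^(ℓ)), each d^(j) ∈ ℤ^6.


Interval decomposition of M: I[1,4], I[1,5], I[2,2], I[3,3], I[6,6]^3.
HN type (ℓ=5): μ^(1)=27; μ^(2)=13; μ^(3)=-1; μ^(4)=-8; μ^(5)=-15

((0, 0, 1, 0, 0, 0); (0, 0, 1, 1, 0, 0); (0, 0, 1, 1, 1, 3); (2, 2, 0, 0, 0, 0); (0, 1, 0, 0, 0, 0))


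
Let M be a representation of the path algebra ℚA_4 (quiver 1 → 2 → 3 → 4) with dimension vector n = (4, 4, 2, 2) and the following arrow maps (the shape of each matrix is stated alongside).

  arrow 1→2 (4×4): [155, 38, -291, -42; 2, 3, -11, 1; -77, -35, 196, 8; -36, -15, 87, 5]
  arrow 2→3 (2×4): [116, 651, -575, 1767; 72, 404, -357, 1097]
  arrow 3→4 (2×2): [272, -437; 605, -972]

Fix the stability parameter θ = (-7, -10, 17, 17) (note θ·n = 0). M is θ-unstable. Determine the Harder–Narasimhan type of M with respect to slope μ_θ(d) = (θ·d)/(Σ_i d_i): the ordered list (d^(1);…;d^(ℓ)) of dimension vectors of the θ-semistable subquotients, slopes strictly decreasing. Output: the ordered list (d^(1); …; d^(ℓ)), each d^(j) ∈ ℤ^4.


Via rank(M_{q-1}∘⋯∘M_p): M ≅ I[1,2]^2, I[1,4]^2.
μ_θ-semistable layers: μ^(1)=17; μ^(2)=-17/2

((0, 0, 2, 2); (4, 4, 0, 0))


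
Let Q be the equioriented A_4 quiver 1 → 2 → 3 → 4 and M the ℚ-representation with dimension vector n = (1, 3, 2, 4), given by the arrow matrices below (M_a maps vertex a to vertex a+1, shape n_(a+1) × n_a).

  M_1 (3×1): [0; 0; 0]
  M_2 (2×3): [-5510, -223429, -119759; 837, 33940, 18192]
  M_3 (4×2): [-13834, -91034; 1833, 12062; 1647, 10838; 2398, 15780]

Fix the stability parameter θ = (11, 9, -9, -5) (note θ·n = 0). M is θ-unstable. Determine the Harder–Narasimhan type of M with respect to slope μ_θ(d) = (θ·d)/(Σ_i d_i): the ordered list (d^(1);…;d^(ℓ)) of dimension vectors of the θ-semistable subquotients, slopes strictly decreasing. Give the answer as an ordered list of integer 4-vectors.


Interval decomposition of M: I[1,1], I[2,2], I[2,4]^2, I[4,4]^2.
HN type (ℓ=4): μ^(1)=11; μ^(2)=9; μ^(3)=-5/3; μ^(4)=-5

((1, 0, 0, 0); (0, 1, 0, 0); (0, 2, 2, 2); (0, 0, 0, 2))


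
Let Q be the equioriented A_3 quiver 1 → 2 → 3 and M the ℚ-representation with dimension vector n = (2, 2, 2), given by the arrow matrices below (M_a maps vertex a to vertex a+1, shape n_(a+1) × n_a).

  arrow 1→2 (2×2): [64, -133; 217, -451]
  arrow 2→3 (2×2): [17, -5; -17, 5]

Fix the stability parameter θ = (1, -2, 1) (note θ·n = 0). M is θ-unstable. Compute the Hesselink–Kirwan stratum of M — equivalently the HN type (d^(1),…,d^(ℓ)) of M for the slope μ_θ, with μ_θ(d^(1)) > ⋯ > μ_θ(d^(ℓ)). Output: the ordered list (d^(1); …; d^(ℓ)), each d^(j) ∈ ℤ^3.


Barcode: M ≅ I[1,2], I[1,3], I[3,3]. HN layers by μ_θ (2 steps, strictly decreasing):
  μ^(1)=1; μ^(2)=-1/2

((0, 0, 2); (2, 2, 0))


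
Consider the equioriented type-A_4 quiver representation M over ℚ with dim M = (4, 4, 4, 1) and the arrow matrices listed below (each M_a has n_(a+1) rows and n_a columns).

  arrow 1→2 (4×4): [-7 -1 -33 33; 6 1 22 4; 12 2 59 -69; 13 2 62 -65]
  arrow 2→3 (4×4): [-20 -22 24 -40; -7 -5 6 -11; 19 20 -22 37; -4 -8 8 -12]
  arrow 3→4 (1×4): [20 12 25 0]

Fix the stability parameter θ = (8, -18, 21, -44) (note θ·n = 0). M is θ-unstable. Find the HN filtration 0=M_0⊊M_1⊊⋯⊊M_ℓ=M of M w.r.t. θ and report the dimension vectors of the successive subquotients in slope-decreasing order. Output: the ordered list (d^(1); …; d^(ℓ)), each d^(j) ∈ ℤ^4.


Barcode: M ≅ I[1,2]^2, I[1,3], I[1,4], I[3,3]^2. HN layers by μ_θ (3 steps, strictly decreasing):
  μ^(1)=21; μ^(2)=-5; μ^(3)=-33/4

((0, 0, 3, 0); (3, 3, 0, 0); (1, 1, 1, 1))


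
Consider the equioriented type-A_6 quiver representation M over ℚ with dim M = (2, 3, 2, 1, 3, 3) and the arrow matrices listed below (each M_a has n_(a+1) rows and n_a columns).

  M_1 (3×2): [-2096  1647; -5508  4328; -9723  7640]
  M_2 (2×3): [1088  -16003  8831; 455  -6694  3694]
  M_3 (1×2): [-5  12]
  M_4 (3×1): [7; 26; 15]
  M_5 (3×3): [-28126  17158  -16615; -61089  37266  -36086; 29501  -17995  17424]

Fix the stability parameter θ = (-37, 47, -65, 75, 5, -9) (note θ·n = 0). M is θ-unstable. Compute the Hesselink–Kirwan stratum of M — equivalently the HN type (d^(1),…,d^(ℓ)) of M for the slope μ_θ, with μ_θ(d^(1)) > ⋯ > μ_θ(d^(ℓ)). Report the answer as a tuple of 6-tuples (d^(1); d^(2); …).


Via rank(M_{q-1}∘⋯∘M_p): M ≅ I[1,3], I[1,6], I[2,2], I[5,6]^2.
μ_θ-semistable layers: μ^(1)=47; μ^(2)=71/3; μ^(3)=-2; μ^(4)=-9; μ^(5)=-37

((0, 1, 0, 0, 0, 0); (0, 0, 0, 1, 1, 1); (0, 0, 0, 0, 2, 2); (0, 2, 2, 0, 0, 0); (2, 0, 0, 0, 0, 0))


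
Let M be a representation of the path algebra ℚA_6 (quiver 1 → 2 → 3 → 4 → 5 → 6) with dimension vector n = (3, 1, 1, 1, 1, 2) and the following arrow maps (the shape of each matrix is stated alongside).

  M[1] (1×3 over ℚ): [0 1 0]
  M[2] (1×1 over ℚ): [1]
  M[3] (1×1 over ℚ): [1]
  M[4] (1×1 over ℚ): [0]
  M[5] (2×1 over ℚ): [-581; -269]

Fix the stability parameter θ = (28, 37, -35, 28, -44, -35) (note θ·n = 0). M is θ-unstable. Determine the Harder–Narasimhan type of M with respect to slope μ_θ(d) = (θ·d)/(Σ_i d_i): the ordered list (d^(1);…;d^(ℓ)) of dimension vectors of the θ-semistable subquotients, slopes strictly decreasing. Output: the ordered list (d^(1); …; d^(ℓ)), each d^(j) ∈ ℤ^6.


Barcode: M ≅ I[1,1]^2, I[1,4], I[5,6], I[6,6]. HN layers by μ_θ (4 steps, strictly decreasing):
  μ^(1)=28; μ^(2)=10; μ^(3)=-35; μ^(4)=-44

((2, 0, 0, 1, 0, 0); (1, 1, 1, 0, 0, 0); (0, 0, 0, 0, 0, 2); (0, 0, 0, 0, 1, 0))


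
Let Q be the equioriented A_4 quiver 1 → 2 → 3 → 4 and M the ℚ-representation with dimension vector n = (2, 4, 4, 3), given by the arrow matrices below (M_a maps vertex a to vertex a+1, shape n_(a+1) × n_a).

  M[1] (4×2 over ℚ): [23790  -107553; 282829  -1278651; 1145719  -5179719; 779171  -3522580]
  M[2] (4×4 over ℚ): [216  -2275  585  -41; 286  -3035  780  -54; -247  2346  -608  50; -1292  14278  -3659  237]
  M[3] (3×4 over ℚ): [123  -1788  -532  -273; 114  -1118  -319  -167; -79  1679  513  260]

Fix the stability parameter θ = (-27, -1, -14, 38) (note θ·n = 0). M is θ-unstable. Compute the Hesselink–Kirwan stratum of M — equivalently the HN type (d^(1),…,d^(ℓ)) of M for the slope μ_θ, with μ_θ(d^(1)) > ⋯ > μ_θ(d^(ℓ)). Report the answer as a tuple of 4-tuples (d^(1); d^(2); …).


Via rank(M_{q-1}∘⋯∘M_p): M ≅ I[1,3], I[1,4], I[2,2], I[2,4], I[3,4].
μ_θ-semistable layers: μ^(1)=38; μ^(2)=-1; μ^(3)=-15/2; μ^(4)=-14; μ^(5)=-27

((0, 0, 0, 3); (0, 1, 0, 0); (0, 3, 3, 0); (0, 0, 1, 0); (2, 0, 0, 0))


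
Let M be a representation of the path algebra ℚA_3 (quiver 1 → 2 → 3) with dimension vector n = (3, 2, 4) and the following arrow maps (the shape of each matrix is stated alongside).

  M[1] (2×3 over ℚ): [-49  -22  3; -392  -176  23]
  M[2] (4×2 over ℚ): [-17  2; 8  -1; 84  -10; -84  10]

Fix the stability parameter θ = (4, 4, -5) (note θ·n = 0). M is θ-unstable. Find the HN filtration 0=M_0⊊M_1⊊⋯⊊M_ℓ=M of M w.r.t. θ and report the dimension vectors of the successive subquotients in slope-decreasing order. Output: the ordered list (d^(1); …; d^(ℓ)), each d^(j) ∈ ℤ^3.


Interval decomposition of M: I[1,1], I[1,3]^2, I[3,3]^2.
HN type (ℓ=3): μ^(1)=4; μ^(2)=1; μ^(3)=-5

((1, 0, 0); (2, 2, 2); (0, 0, 2))


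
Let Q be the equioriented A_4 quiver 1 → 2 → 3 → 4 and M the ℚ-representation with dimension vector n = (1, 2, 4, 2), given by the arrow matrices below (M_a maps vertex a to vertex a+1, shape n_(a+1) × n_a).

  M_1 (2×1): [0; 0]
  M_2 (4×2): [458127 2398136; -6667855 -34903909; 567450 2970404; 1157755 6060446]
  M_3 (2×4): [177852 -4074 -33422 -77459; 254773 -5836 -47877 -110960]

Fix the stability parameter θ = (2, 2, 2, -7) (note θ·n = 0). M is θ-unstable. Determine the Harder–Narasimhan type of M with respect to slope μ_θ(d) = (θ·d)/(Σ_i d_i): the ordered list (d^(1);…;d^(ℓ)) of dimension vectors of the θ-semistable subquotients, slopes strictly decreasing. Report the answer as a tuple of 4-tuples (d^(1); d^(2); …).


Via rank(M_{q-1}∘⋯∘M_p): M ≅ I[1,1], I[2,3], I[2,4], I[3,3], I[3,4].
μ_θ-semistable layers: μ^(1)=2; μ^(2)=-1; μ^(3)=-5/2

((1, 1, 2, 0); (0, 1, 1, 1); (0, 0, 1, 1))


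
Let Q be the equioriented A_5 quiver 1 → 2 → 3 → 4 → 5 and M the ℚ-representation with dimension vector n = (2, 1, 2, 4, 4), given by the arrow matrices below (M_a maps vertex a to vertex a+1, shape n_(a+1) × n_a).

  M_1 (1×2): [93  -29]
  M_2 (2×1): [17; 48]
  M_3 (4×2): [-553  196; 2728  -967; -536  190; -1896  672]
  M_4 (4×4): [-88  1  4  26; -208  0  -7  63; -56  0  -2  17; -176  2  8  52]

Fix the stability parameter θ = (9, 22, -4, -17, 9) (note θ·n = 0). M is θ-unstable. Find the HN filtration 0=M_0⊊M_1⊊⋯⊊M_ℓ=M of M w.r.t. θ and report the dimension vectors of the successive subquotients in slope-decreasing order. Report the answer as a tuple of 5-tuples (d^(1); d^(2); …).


Via rank(M_{q-1}∘⋯∘M_p): M ≅ I[1,1], I[1,4], I[3,5], I[4,5]^2, I[5,5].
μ_θ-semistable layers: μ^(1)=9; μ^(2)=5/2; μ^(3)=-21/2; μ^(4)=-17

((1, 0, 0, 0, 4); (1, 1, 1, 1, 0); (0, 0, 1, 1, 0); (0, 0, 0, 2, 0))


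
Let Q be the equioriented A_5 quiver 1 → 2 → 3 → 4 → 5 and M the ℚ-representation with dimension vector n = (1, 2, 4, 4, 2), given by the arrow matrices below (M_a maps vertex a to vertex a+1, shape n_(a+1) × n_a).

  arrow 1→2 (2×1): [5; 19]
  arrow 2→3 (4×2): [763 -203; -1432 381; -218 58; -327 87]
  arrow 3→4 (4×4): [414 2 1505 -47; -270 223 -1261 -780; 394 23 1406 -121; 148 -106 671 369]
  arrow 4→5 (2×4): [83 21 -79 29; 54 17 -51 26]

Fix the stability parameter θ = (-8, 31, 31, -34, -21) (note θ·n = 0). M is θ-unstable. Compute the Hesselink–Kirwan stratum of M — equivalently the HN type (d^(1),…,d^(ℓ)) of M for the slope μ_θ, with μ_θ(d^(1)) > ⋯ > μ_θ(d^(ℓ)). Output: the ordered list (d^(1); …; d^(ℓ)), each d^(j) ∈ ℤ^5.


Via rank(M_{q-1}∘⋯∘M_p): M ≅ I[1,5], I[2,5], I[3,4]^2.
μ_θ-semistable layers: μ^(1)=7/4; μ^(2)=-3/2; μ^(3)=-8

((0, 2, 2, 2, 2); (0, 0, 2, 2, 0); (1, 0, 0, 0, 0))


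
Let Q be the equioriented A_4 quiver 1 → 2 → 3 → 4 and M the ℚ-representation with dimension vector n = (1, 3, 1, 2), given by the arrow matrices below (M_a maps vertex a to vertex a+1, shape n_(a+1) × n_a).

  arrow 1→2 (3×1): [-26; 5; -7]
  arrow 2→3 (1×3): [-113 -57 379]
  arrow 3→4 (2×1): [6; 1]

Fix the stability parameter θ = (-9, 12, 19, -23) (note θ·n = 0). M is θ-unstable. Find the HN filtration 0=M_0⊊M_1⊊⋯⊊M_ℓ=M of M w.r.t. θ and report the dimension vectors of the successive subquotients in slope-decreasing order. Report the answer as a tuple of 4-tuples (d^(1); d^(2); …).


Interval decomposition of M: I[1,2], I[2,2], I[2,4], I[4,4].
HN type (ℓ=4): μ^(1)=12; μ^(2)=8/3; μ^(3)=-9; μ^(4)=-23

((0, 2, 0, 0); (0, 1, 1, 1); (1, 0, 0, 0); (0, 0, 0, 1))


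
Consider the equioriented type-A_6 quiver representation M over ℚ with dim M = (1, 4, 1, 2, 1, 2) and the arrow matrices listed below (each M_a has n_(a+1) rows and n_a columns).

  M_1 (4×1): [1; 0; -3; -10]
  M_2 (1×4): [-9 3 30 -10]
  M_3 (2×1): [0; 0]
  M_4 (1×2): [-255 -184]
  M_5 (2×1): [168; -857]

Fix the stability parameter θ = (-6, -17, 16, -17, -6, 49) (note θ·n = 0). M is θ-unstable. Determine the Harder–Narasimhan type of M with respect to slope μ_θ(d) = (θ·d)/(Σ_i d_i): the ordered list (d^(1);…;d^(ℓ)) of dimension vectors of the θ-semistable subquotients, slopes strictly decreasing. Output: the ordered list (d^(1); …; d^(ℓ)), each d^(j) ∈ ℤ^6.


Via rank(M_{q-1}∘⋯∘M_p): M ≅ I[1,3], I[2,2]^3, I[4,4], I[4,6], I[6,6].
μ_θ-semistable layers: μ^(1)=49; μ^(2)=16; μ^(3)=-6; μ^(4)=-23/2; μ^(5)=-17

((0, 0, 0, 0, 0, 2); (0, 0, 1, 0, 0, 0); (0, 0, 0, 0, 1, 0); (1, 1, 0, 0, 0, 0); (0, 3, 0, 2, 0, 0))


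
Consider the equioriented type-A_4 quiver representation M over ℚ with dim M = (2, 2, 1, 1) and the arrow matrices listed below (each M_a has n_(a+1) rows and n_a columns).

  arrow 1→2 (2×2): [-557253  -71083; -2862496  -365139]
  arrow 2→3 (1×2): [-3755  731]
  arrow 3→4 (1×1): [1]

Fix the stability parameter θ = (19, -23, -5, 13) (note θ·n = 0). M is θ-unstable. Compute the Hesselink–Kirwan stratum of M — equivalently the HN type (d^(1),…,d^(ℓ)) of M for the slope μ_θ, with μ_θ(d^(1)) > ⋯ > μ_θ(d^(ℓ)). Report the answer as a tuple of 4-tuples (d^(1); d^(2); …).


Barcode: M ≅ I[1,2], I[1,4]. HN layers by μ_θ (3 steps, strictly decreasing):
  μ^(1)=13; μ^(2)=-2; μ^(3)=-3

((0, 0, 0, 1); (1, 1, 0, 0); (1, 1, 1, 0))


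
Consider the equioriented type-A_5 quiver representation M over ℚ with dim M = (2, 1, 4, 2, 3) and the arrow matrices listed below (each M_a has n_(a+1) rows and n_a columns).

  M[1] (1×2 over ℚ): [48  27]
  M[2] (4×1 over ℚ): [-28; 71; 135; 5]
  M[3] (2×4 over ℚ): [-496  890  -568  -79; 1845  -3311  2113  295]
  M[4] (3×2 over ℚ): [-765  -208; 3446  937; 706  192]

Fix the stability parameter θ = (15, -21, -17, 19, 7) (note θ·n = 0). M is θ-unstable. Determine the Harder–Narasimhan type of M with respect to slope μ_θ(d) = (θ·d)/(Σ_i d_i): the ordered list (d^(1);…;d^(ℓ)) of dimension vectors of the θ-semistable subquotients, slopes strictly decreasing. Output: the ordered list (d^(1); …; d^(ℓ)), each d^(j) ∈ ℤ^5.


Via rank(M_{q-1}∘⋯∘M_p): M ≅ I[1,1], I[1,5], I[3,3]^2, I[3,5], I[5,5].
μ_θ-semistable layers: μ^(1)=15; μ^(2)=13; μ^(3)=7; μ^(4)=-23/3; μ^(5)=-17

((1, 0, 0, 0, 0); (0, 0, 0, 2, 2); (0, 0, 0, 0, 1); (1, 1, 1, 0, 0); (0, 0, 3, 0, 0))


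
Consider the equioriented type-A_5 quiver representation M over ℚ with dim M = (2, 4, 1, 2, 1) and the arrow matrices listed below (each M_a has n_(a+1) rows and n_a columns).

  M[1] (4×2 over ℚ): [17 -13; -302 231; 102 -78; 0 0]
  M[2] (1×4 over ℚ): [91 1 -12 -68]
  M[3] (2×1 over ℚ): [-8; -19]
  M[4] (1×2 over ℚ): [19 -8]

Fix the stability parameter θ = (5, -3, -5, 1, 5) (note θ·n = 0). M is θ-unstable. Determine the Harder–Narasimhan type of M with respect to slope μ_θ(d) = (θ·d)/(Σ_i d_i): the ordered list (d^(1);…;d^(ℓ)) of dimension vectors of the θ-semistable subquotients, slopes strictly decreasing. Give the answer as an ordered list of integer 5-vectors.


Via rank(M_{q-1}∘⋯∘M_p): M ≅ I[1,2], I[1,4], I[2,2]^2, I[4,5].
μ_θ-semistable layers: μ^(1)=5; μ^(2)=1; μ^(3)=-1; μ^(4)=-3

((0, 0, 0, 0, 1); (1, 1, 0, 2, 0); (1, 1, 1, 0, 0); (0, 2, 0, 0, 0))


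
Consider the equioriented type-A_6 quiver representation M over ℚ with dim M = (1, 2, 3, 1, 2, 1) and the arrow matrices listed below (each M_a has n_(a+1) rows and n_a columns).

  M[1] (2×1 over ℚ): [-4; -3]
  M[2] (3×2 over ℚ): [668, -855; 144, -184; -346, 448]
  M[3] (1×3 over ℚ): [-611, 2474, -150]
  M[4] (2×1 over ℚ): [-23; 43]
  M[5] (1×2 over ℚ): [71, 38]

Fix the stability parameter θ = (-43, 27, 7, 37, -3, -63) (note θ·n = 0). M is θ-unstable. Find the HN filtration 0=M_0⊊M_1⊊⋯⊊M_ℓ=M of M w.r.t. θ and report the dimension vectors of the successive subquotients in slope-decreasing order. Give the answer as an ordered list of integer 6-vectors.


Interval decomposition of M: I[1,6], I[2,3], I[3,3], I[5,5].
HN type (ℓ=5): μ^(1)=17; μ^(2)=7; μ^(3)=1; μ^(4)=-3; μ^(5)=-43

((0, 1, 1, 0, 0, 0); (0, 0, 1, 0, 0, 0); (0, 1, 1, 1, 1, 1); (0, 0, 0, 0, 1, 0); (1, 0, 0, 0, 0, 0))


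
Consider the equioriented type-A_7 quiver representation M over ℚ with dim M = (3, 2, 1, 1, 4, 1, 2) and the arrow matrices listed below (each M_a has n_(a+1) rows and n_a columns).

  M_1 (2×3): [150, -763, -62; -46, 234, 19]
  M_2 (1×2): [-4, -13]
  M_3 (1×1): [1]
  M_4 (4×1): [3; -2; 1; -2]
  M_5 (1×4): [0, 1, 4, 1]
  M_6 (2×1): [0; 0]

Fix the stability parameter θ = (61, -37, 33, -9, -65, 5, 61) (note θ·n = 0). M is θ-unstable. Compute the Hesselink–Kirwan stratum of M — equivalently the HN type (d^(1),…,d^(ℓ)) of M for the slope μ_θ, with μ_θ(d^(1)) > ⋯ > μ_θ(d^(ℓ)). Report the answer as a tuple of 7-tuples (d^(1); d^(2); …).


Via rank(M_{q-1}∘⋯∘M_p): M ≅ I[1,1], I[1,2], I[1,5], I[5,5]^2, I[5,6], I[7,7]^2.
μ_θ-semistable layers: μ^(1)=61; μ^(2)=12; μ^(3)=5; μ^(4)=-17/5; μ^(5)=-65

((1, 0, 0, 0, 0, 0, 2); (1, 1, 0, 0, 0, 0, 0); (0, 0, 0, 0, 0, 1, 0); (1, 1, 1, 1, 1, 0, 0); (0, 0, 0, 0, 3, 0, 0))


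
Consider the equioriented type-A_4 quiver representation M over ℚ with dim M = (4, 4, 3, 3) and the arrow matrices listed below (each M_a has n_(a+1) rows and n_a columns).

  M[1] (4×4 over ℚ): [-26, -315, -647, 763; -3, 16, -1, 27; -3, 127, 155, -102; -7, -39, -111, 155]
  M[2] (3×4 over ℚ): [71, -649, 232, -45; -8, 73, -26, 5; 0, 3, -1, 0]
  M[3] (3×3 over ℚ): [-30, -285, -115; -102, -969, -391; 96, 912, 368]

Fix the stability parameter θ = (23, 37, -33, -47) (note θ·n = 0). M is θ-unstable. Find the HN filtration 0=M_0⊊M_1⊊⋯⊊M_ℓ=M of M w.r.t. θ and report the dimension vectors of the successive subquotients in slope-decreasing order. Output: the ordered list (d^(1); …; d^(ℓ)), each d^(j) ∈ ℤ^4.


Interval decomposition of M: I[1,2], I[1,3]^2, I[1,4], I[4,4]^2.
HN type (ℓ=5): μ^(1)=37; μ^(2)=23; μ^(3)=9; μ^(4)=-5; μ^(5)=-47

((0, 1, 0, 0); (1, 0, 0, 0); (2, 2, 2, 0); (1, 1, 1, 1); (0, 0, 0, 2))


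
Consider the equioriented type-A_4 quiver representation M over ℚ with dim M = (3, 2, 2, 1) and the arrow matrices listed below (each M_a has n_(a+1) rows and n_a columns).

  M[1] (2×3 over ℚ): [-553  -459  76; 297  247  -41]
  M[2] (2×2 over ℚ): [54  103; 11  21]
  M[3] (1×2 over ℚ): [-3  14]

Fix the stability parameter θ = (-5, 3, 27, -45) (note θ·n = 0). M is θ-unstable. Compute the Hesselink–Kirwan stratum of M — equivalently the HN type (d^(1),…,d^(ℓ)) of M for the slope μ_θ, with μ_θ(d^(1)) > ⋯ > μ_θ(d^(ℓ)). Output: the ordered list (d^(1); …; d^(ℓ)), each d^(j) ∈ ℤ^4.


Interval decomposition of M: I[1,1], I[1,3], I[1,4].
HN type (ℓ=3): μ^(1)=27; μ^(2)=3; μ^(3)=-5

((0, 0, 1, 0); (0, 1, 0, 0); (3, 1, 1, 1))


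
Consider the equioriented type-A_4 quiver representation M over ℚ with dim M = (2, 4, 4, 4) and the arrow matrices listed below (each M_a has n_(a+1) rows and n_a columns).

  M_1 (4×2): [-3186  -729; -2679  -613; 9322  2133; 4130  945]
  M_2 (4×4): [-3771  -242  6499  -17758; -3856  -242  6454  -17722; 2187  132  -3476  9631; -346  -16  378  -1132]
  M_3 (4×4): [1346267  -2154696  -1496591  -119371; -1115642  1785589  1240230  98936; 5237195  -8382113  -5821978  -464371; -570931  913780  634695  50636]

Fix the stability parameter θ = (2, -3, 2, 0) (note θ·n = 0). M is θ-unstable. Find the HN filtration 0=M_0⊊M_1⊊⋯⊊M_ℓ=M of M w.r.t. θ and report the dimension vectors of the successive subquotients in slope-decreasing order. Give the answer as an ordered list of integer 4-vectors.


Interval decomposition of M: I[1,2], I[1,4], I[2,4]^2, I[3,4].
HN type (ℓ=3): μ^(1)=1; μ^(2)=-1/2; μ^(3)=-3

((0, 0, 4, 4); (2, 2, 0, 0); (0, 2, 0, 0))


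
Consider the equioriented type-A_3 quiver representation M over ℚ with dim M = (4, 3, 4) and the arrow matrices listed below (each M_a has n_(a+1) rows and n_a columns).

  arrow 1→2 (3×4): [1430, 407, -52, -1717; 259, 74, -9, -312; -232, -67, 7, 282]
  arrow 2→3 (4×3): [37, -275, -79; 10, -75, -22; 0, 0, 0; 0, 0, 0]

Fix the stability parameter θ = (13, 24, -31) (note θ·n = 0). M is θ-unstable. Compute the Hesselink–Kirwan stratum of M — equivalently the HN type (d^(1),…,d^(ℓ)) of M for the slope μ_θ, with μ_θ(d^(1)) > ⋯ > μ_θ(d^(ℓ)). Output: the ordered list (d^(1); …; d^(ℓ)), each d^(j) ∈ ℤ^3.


Via rank(M_{q-1}∘⋯∘M_p): M ≅ I[1,1], I[1,2], I[1,3]^2, I[3,3]^2.
μ_θ-semistable layers: μ^(1)=24; μ^(2)=13; μ^(3)=2; μ^(4)=-31

((0, 1, 0); (2, 0, 0); (2, 2, 2); (0, 0, 2))


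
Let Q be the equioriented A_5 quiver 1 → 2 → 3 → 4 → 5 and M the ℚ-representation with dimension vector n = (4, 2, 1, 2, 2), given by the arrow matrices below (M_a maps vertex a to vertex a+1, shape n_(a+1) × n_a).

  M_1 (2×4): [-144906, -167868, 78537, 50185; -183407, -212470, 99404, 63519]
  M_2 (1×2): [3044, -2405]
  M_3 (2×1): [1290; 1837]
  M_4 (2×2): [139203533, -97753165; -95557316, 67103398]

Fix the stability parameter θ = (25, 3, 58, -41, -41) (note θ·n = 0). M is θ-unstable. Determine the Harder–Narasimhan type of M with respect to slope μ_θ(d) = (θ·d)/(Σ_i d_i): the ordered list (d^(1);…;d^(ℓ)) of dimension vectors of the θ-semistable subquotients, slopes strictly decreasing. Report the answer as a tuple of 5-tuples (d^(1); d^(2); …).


Via rank(M_{q-1}∘⋯∘M_p): M ≅ I[1,1]^2, I[1,2], I[1,5], I[4,5].
μ_θ-semistable layers: μ^(1)=25; μ^(2)=14; μ^(3)=4/5; μ^(4)=-41

((2, 0, 0, 0, 0); (1, 1, 0, 0, 0); (1, 1, 1, 1, 1); (0, 0, 0, 1, 1))


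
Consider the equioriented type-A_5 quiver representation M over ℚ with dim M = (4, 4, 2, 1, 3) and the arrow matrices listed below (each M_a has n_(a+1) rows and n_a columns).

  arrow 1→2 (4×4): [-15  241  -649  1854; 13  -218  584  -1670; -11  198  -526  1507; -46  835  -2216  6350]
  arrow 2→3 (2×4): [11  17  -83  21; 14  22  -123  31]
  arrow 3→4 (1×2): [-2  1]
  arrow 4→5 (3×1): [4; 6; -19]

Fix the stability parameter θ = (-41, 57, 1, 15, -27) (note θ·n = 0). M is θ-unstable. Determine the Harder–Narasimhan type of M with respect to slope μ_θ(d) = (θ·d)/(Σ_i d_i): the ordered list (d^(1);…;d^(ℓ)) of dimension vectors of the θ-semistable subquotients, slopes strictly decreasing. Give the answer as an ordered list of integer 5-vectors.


Barcode: M ≅ I[1,2]^2, I[1,3], I[1,5], I[5,5]^2. HN layers by μ_θ (5 steps, strictly decreasing):
  μ^(1)=57; μ^(2)=29; μ^(3)=23/2; μ^(4)=-27; μ^(5)=-41

((0, 2, 0, 0, 0); (0, 1, 1, 0, 0); (0, 1, 1, 1, 1); (0, 0, 0, 0, 2); (4, 0, 0, 0, 0))


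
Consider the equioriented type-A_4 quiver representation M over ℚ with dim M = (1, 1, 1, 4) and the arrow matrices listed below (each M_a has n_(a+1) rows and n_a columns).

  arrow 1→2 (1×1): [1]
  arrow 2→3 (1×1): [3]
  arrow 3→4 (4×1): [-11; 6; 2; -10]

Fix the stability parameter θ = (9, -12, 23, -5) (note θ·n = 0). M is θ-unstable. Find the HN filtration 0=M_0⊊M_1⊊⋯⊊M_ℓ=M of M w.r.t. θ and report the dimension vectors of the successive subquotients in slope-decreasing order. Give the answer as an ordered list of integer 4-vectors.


Barcode: M ≅ I[1,4], I[4,4]^3. HN layers by μ_θ (3 steps, strictly decreasing):
  μ^(1)=9; μ^(2)=-3/2; μ^(3)=-5

((0, 0, 1, 1); (1, 1, 0, 0); (0, 0, 0, 3))


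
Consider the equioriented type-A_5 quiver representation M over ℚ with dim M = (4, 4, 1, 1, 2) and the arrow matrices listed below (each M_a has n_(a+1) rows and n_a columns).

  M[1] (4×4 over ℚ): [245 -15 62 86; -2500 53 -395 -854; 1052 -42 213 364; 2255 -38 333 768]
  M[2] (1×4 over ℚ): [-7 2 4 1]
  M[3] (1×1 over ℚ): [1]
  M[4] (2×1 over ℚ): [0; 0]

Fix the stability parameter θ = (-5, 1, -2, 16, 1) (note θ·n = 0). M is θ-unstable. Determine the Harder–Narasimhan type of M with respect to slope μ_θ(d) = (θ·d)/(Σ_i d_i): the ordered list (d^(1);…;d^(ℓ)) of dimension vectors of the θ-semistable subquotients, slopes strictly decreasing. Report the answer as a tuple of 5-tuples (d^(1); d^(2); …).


Barcode: M ≅ I[1,1], I[1,2]^2, I[1,4], I[2,2], I[5,5]^2. HN layers by μ_θ (4 steps, strictly decreasing):
  μ^(1)=16; μ^(2)=1; μ^(3)=-1/2; μ^(4)=-5

((0, 0, 0, 1, 0); (0, 3, 0, 0, 2); (0, 1, 1, 0, 0); (4, 0, 0, 0, 0))


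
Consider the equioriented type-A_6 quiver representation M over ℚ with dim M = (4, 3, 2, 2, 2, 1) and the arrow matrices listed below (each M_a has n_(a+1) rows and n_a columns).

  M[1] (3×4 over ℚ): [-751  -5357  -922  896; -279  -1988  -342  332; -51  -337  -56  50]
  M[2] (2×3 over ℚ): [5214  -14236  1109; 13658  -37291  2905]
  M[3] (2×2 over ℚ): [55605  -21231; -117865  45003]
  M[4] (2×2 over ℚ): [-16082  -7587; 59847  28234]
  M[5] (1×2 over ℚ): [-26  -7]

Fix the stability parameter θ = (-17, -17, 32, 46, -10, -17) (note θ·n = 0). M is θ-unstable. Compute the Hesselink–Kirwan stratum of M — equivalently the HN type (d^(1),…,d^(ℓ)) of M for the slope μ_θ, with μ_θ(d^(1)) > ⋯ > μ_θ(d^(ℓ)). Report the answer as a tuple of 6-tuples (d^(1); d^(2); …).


Interval decomposition of M: I[1,1], I[1,2], I[1,3], I[1,6], I[4,5].
HN type (ℓ=4): μ^(1)=32; μ^(2)=18; μ^(3)=51/4; μ^(4)=-17

((0, 0, 1, 0, 0, 0); (0, 0, 0, 1, 1, 0); (0, 0, 1, 1, 1, 1); (4, 3, 0, 0, 0, 0))
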